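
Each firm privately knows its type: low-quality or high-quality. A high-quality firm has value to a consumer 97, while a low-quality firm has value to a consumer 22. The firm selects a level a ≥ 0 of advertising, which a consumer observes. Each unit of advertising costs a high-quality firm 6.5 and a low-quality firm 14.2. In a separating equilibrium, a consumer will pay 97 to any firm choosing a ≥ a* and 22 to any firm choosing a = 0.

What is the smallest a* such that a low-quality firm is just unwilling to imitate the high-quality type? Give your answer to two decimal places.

5.28

A low-quality firm choosing a = 0 receives 22.
Imitating at a* instead would pay 97 at cost 14.2·a*, netting 97 − 14.2·a*.
Indifference: 22 = 97 − 14.2·a*, so a* = (97 − 22) / 14.2 ≈ 5.28.
At a* the low-quality type's incentive constraint just binds; the high-quality type strictly prefers a* since its per-unit cost is lower.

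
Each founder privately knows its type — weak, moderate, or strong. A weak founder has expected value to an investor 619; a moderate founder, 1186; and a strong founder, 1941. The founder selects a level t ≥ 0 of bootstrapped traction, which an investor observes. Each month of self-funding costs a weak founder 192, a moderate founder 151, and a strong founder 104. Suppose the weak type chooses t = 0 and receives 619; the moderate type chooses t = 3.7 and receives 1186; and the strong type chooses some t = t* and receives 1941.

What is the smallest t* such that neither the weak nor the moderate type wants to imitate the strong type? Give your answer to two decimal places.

8.70

Moderate type (on-path payoff 1186 − 151×3.7 = 627.3) won't mimic when 627.3 ≥ 1941 − 151·t*, i.e. t* ≥ 8.70.
Weak type (on-path payoff 619) won't mimic when 619 ≥ 1941 − 192·t*, i.e. t* ≥ 6.89.
Both must hold, so t* = max(6.89, 8.70) = 8.70. The moderate type's constraint binds.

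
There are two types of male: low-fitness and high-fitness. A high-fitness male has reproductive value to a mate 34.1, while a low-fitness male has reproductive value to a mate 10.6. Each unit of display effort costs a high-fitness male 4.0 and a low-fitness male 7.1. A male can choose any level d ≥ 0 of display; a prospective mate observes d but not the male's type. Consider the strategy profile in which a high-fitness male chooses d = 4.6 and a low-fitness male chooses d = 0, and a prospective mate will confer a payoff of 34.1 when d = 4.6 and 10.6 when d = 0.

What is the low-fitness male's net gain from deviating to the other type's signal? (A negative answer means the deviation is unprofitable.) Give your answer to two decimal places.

Playing d = 0 the low-fitness male receives 10.6.
Deviating to d = 4.6 brings payment 34.1 at cost 7.1 × 4.6 = 32.66, netting 1.44.
Gain from deviating: 1.44 − 10.6 = -9.16.
The gain is negative, so the low-fitness type's incentive-compatibility constraint is satisfied.

-9.16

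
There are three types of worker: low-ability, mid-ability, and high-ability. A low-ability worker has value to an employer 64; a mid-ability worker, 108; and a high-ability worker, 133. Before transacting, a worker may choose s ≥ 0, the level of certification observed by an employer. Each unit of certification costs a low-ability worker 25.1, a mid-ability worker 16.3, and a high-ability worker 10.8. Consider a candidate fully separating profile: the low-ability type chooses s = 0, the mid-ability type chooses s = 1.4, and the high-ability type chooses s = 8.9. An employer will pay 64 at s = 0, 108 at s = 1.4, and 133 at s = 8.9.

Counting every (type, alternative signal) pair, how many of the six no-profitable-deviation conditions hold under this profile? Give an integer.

3

High-ability (own payoff 133 − 10.8×8.9 = 36.88): to s=0 gives 64 → profitable ✗; to s=1.4 gives 108 − 10.8×1.4 = 92.88 → profitable ✗.
Mid-ability (own payoff 108 − 16.3×1.4 = 85.18): to s=0 gives 64 → no gain ✓; to s=8.9 gives 133 − 16.3×8.9 = -12.07 → no gain ✓.
Low-ability (own payoff 64): to s=1.4 gives 108 − 25.1×1.4 = 72.86 → profitable ✗; to s=8.9 gives 133 − 25.1×8.9 = -90.39 → no gain ✓.
3 of the 6 constraints hold; not an equilibrium.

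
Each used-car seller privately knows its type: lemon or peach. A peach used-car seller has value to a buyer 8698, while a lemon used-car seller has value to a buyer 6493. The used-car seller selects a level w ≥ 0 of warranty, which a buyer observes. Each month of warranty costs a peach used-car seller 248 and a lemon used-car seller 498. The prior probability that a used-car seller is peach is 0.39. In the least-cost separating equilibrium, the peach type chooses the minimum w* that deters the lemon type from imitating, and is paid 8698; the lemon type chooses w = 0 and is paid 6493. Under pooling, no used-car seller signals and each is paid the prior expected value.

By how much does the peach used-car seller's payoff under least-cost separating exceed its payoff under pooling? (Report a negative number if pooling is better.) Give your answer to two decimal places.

246.98

Least-cost separating signal: w* solves 6493 = 8698 − 498·w*, so w* = (8698 − 6493)/498 ≈ 4.4277.
Peach type's separating payoff: 8698 − 248 × w* = 8698 − 248 × (8698 − 6493)/498 = 8698 − 546840/498 ≈ 7599.9277.
Pooling payoff: 0.39 × 8698 + 0.61 × 6493 = 7352.95.
Difference: 7599.9277 − 7352.95 = 246.9777, i.e. 246.98 to two decimal places.
The peach type prefers to separate.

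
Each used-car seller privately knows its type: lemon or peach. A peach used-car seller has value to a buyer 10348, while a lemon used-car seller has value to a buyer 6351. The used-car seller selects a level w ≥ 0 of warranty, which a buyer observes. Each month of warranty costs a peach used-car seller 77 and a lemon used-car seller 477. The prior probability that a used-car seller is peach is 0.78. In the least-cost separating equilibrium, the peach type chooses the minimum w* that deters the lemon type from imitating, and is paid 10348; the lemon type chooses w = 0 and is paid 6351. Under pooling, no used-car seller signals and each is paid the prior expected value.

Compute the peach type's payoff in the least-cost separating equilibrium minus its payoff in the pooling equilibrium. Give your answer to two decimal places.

234.12

Least-cost separating signal: w* solves 6351 = 10348 − 477·w*, so w* = (10348 − 6351)/477 ≈ 8.3795.
Peach type's separating payoff: 10348 − 77 × w* = 10348 − 77 × (10348 − 6351)/477 = 10348 − 307769/477 ≈ 9702.7820.
Pooling payoff: 0.78 × 10348 + 0.22 × 6351 = 9468.66.
Difference: 9702.7820 − 9468.66 = 234.122, i.e. 234.12 to two decimal places.
The peach type prefers to separate.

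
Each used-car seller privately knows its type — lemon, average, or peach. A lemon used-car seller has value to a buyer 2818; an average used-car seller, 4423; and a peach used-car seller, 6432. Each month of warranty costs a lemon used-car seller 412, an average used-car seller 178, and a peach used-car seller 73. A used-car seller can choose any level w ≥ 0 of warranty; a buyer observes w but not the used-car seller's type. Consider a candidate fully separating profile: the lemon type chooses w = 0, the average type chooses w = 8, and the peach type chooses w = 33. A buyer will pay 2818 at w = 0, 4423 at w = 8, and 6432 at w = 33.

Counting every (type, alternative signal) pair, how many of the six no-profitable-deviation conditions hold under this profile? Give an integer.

Peach (own payoff 6432 − 73×33 = 4023): to w=0 gives 2818 → no gain ✓; to w=8 gives 4423 − 73×8 = 3839 → no gain ✓.
Average (own payoff 4423 − 178×8 = 2999): to w=0 gives 2818 → no gain ✓; to w=33 gives 6432 − 178×33 = 558 → no gain ✓.
Lemon (own payoff 2818): to w=8 gives 4423 − 412×8 = 1127 → no gain ✓; to w=33 gives 6432 − 412×33 = -7164 → no gain ✓.
6 of the 6 constraints hold; this profile is a separating equilibrium.

6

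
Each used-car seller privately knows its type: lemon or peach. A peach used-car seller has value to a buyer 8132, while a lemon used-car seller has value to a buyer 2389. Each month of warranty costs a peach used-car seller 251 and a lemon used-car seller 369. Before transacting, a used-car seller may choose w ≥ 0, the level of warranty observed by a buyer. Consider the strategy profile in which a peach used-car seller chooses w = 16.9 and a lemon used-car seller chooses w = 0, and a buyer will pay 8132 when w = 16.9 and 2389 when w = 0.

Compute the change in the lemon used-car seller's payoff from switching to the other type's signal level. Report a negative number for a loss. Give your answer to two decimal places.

-493.10

Playing w = 0 the lemon used-car seller receives 2389.
Deviating to w = 16.9 brings payment 8132 at cost 369 × 16.9 = 6236.1, netting 1895.9.
Gain from deviating: 1895.9 − 2389 = -493.10.
The gain is negative, so the lemon type's incentive-compatibility constraint is satisfied.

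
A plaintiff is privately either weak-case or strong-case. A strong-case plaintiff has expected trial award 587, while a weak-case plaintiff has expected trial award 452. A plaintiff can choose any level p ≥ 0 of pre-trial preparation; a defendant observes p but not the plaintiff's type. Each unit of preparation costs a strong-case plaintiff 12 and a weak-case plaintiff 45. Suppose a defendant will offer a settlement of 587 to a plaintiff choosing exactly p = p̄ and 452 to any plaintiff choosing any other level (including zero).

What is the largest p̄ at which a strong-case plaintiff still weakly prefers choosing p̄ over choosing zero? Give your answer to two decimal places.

Choosing p̄ yields the strong-case type 587 − 12·p̄; choosing zero yields 452.
The strong-case type is indifferent at 587 − 12·p̄ = 452, i.e. p̄ = (587 − 452) / 12 = 11.25.
For any p̄ above 11.25 the strong-case type would rather pool at zero, so separation collapses.

11.25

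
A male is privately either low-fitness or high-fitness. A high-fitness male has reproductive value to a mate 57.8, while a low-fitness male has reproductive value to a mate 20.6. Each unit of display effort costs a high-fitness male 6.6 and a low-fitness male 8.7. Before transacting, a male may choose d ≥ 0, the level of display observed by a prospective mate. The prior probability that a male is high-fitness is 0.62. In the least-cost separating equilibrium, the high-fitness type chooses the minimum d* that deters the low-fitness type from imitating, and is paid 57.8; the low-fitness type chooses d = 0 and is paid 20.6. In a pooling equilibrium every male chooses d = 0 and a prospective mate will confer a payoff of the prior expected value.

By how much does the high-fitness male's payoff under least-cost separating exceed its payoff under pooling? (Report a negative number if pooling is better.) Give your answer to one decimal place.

-14.1

Least-cost separating signal: d* solves 20.6 = 57.8 − 8.7·d*, so d* = (57.8 − 20.6)/8.7 ≈ 4.2759.
High-fitness type's separating payoff: 57.8 − 6.6 × d* = 57.8 − 6.6 × (57.8 − 20.6)/8.7 = 57.8 − 245.52/8.7 ≈ 29.579.
Pooling payoff: 0.62 × 57.8 + 0.38 × 20.6 = 43.664.
Difference: 29.579 − 43.664 = -14.085, i.e. -14.1 to one decimal place.
The high-fitness type would prefer the pooling outcome.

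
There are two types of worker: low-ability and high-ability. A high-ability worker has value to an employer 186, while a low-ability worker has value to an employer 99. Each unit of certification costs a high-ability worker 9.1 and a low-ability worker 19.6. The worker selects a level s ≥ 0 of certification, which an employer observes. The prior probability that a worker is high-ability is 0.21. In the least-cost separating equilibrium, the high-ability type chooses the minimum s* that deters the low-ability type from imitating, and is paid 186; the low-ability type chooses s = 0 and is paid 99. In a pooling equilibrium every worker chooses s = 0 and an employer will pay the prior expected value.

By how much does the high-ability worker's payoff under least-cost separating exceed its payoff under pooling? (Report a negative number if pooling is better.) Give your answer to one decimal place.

28.3

Least-cost separating signal: s* solves 99 = 186 − 19.6·s*, so s* = (186 − 99)/19.6 ≈ 4.4388.
High-ability type's separating payoff: 186 − 9.1 × s* = 186 − 9.1 × (186 − 99)/19.6 = 186 − 791.7/19.6 ≈ 145.607.
Pooling payoff: 0.21 × 186 + 0.79 × 99 = 117.27.
Difference: 145.607 − 117.27 = 28.337, i.e. 28.3 to one decimal place.
The high-ability type prefers to separate.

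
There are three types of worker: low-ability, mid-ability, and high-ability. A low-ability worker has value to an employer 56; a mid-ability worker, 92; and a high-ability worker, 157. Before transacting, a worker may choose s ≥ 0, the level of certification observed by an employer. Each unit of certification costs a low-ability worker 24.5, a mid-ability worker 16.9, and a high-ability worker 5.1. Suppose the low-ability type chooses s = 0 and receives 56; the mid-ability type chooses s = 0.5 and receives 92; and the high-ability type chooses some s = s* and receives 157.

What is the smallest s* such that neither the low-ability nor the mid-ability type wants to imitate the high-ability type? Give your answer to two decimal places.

Low-ability type (on-path payoff 56) won't mimic when 56 ≥ 157 − 24.5·s*, i.e. s* ≥ 4.12.
Mid-ability type (on-path payoff 92 − 16.9×0.5 = 83.55) won't mimic when 83.55 ≥ 157 − 16.9·s*, i.e. s* ≥ 4.35.
Both must hold, so s* = max(4.12, 4.35) = 4.35. The mid-ability type's constraint binds.

4.35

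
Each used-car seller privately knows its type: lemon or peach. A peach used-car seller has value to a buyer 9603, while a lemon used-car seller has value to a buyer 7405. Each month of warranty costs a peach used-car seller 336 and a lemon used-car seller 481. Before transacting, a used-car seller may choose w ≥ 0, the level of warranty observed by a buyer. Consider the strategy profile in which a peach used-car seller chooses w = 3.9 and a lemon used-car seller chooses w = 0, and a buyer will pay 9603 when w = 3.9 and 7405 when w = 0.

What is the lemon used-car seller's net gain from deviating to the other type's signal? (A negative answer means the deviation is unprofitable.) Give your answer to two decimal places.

Playing w = 0 the lemon used-car seller receives 7405.
Deviating to w = 3.9 brings payment 9603 at cost 481 × 3.9 = 1875.9, netting 7727.1.
Gain from deviating: 7727.1 − 7405 = 322.10.
The gain is positive, so the lemon type's incentive-compatibility constraint is violated — this profile is not a separating equilibrium.

322.10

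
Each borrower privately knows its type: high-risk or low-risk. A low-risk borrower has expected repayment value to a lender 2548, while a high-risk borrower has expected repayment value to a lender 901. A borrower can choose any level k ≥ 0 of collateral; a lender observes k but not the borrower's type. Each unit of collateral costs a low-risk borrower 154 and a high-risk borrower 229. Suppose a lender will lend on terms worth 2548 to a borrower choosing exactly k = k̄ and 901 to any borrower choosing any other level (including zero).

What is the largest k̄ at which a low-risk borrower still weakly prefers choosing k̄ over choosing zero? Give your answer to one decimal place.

10.7

Choosing k̄ yields the low-risk type 2548 − 154·k̄; choosing zero yields 901.
The low-risk type is indifferent at 2548 − 154·k̄ = 901, i.e. k̄ = (2548 − 901) / 154 ≈ 10.7.
For any k̄ above 10.7 the low-risk type would rather pool at zero, so separation collapses.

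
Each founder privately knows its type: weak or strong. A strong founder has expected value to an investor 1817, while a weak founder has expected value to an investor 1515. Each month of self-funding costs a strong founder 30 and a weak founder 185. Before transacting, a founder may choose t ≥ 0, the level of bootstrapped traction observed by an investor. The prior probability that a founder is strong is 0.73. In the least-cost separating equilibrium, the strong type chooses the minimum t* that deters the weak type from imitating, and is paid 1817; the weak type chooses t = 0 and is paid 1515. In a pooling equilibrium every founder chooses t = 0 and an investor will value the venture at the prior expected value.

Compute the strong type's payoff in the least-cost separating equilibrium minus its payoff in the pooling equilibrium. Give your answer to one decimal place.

Least-cost separating signal: t* solves 1515 = 1817 − 185·t*, so t* = (1817 − 1515)/185 ≈ 1.6324.
Strong type's separating payoff: 1817 − 30 × t* = 1817 − 30 × (1817 − 1515)/185 = 1817 − 9060/185 ≈ 1768.027.
Pooling payoff: 0.73 × 1817 + 0.27 × 1515 = 1735.46.
Difference: 1768.027 − 1735.46 = 32.567, i.e. 32.6 to one decimal place.
The strong type prefers to separate.

32.6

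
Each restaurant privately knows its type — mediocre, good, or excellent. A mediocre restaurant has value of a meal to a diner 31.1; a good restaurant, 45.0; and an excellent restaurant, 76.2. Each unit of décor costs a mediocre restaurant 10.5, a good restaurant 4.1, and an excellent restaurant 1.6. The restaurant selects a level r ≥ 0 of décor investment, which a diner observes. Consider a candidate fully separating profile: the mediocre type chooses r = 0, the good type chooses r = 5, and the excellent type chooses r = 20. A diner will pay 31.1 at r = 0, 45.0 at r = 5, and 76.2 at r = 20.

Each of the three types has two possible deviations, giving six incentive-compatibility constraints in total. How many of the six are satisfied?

Mediocre (own payoff 31.1): to r=5 gives 45.0 − 10.5×5 = -7.5 → no gain ✓; to r=20 gives 76.2 − 10.5×20 = -133.8 → no gain ✓.
Good (own payoff 45.0 − 4.1×5 = 24.5): to r=0 gives 31.1 → profitable ✗; to r=20 gives 76.2 − 4.1×20 = -5.8 → no gain ✓.
Excellent (own payoff 76.2 − 1.6×20 = 44.2): to r=0 gives 31.1 → no gain ✓; to r=5 gives 45.0 − 1.6×5 = 37 → no gain ✓.
5 of the 6 constraints hold; not an equilibrium.

5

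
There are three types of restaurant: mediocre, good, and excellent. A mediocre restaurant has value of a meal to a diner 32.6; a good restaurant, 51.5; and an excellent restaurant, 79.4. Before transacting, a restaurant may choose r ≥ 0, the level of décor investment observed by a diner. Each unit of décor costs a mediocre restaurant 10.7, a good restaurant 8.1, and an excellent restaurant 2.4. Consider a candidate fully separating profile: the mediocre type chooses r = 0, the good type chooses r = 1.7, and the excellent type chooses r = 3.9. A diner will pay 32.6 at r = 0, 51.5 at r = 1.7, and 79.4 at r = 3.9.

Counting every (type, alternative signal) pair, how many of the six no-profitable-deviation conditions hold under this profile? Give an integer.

3

Excellent (own payoff 79.4 − 2.4×3.9 = 70.04): to r=0 gives 32.6 → no gain ✓; to r=1.7 gives 51.5 − 2.4×1.7 = 47.42 → no gain ✓.
Good (own payoff 51.5 − 8.1×1.7 = 37.73): to r=0 gives 32.6 → no gain ✓; to r=3.9 gives 79.4 − 8.1×3.9 = 47.81 → profitable ✗.
Mediocre (own payoff 32.6): to r=1.7 gives 51.5 − 10.7×1.7 = 33.31 → profitable ✗; to r=3.9 gives 79.4 − 10.7×3.9 = 37.67 → profitable ✗.
3 of the 6 constraints hold; not an equilibrium.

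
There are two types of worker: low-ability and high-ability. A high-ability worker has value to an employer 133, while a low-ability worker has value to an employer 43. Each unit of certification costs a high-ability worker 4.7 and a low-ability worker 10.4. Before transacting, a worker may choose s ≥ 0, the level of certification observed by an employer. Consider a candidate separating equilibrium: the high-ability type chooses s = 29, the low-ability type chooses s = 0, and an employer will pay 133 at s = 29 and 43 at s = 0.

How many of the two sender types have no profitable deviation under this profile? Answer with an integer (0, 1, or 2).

1

Low-ability type: stay at 0 → 43; mimic → 133 − 10.4 × 29 = -168.6. IC holds (43 ≥ -168.6).
High-ability type: signal → 133 − 4.7 × 29 = -3.3; deviate to 0 → 43. IC fails (-3.3 < 43).
1 of 2 constraints hold, so this profile is not an equilibrium.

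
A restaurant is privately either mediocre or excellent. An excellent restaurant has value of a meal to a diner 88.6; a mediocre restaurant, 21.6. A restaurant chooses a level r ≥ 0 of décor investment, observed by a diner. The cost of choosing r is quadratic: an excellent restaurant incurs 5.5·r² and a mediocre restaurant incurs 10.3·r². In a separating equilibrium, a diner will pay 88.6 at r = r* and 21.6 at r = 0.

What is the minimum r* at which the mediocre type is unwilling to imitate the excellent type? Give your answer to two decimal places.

The mediocre type at r = 0 receives 21.6; imitating at r* yields 88.6 − 10.3·r*².
Indifference: 21.6 = 88.6 − 10.3·r*², so r*² = (88.6 − 21.6) / 10.3 ≈ 6.5049.
r* = √6.5049 ≈ 2.55.

2.55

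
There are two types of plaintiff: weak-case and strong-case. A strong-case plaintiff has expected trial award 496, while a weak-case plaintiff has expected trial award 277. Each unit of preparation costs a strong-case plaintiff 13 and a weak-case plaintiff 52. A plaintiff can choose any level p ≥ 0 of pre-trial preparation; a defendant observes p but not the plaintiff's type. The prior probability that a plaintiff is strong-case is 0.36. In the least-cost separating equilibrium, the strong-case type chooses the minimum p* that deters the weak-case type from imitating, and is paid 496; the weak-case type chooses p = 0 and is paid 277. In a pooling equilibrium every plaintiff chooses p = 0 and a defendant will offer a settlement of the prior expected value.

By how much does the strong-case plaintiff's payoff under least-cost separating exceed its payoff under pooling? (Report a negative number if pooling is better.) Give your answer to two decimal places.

Least-cost separating signal: p* solves 277 = 496 − 52·p*, so p* = (496 − 277)/52 ≈ 4.2115.
Strong-case type's separating payoff: 496 − 13 × p* = 496 − 13 × (496 − 277)/52 = 496 − 2847/52 = 441.25.
Pooling payoff: 0.36 × 496 + 0.64 × 277 = 355.84.
Difference: 441.25 − 355.84 = 85.41.
The strong-case type prefers to separate.

85.41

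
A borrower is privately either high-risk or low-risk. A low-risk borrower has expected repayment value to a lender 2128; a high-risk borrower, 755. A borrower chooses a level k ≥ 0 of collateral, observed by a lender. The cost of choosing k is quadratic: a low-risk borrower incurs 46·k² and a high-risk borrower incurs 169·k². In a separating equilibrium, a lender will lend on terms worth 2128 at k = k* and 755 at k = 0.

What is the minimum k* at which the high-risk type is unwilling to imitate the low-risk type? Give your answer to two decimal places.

2.85

The high-risk type at k = 0 receives 755; imitating at k* yields 2128 − 169·k*².
Indifference: 755 = 2128 − 169·k*², so k*² = (2128 − 755) / 169 ≈ 8.1243.
k* = √8.1243 ≈ 2.85.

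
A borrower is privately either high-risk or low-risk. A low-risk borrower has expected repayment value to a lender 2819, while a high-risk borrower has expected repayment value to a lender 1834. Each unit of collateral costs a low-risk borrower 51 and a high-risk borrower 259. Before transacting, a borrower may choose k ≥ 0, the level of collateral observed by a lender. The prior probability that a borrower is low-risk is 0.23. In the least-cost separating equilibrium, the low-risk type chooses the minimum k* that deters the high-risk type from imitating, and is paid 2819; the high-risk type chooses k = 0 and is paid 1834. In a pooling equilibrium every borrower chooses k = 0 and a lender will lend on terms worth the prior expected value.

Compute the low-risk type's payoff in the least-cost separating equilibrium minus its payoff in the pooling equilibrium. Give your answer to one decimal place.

564.5

Least-cost separating signal: k* solves 1834 = 2819 − 259·k*, so k* = (2819 − 1834)/259 ≈ 3.8031.
Low-risk type's separating payoff: 2819 − 51 × k* = 2819 − 51 × (2819 − 1834)/259 = 2819 − 50235/259 ≈ 2625.042.
Pooling payoff: 0.23 × 2819 + 0.77 × 1834 = 2060.55.
Difference: 2625.042 − 2060.55 = 564.492, i.e. 564.5 to one decimal place.
The low-risk type prefers to separate.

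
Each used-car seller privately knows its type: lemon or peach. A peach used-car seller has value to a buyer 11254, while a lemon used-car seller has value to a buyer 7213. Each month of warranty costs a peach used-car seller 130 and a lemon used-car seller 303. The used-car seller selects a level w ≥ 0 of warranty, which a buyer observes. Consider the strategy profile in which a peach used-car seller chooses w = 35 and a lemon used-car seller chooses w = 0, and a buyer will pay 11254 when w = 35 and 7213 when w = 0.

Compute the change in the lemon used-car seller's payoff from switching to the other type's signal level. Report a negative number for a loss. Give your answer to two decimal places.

Playing w = 0 the lemon used-car seller receives 7213.
Deviating to w = 35 brings payment 11254 at cost 303 × 35 = 10605, netting 649.
Gain from deviating: 649 − 7213 = -6564.00.
The gain is negative, so the lemon type's incentive-compatibility constraint is satisfied.

-6564.00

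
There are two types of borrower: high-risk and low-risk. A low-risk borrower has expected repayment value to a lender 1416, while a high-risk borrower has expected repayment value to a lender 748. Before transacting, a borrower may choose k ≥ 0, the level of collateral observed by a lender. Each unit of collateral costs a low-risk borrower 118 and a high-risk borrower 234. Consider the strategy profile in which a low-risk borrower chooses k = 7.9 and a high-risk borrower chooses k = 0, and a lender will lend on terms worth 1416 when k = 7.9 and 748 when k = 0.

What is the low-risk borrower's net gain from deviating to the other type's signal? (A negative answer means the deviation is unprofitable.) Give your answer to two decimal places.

264.20

Playing k = 7.9 the low-risk borrower receives 1416 − 118 × 7.9 = 483.8.
Deviating to k = 0 yields 748 instead.
Gain from deviating: 748 − 483.8 = 264.20.
The gain is positive, so the low-risk type's incentive-compatibility constraint is violated — this profile is not a separating equilibrium.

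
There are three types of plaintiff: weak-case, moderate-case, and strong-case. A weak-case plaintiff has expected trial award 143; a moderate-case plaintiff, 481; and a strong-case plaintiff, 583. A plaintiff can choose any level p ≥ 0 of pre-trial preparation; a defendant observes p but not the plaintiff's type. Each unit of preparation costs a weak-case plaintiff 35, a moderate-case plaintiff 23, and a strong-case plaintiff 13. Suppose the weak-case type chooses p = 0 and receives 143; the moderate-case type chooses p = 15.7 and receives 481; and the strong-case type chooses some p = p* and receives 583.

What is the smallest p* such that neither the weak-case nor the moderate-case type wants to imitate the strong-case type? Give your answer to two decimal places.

Weak-case type (on-path payoff 143) won't mimic when 143 ≥ 583 − 35·p*, i.e. p* ≥ 12.57.
Moderate-case type (on-path payoff 481 − 23×15.7 = 119.9) won't mimic when 119.9 ≥ 583 − 23·p*, i.e. p* ≥ 20.13.
Both must hold, so p* = max(12.57, 20.13) = 20.13. The moderate-case type's constraint binds.

20.13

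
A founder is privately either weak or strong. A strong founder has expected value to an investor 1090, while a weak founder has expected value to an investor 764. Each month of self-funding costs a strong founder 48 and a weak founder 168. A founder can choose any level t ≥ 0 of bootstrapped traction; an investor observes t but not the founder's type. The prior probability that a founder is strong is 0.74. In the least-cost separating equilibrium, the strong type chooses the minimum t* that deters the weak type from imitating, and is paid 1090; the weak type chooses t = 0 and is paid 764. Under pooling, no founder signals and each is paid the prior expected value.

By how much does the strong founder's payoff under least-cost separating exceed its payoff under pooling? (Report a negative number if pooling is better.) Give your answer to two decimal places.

-8.38

Least-cost separating signal: t* solves 764 = 1090 − 168·t*, so t* = (1090 − 764)/168 ≈ 1.9405.
Strong type's separating payoff: 1090 − 48 × t* = 1090 − 48 × (1090 − 764)/168 = 1090 − 15648/168 ≈ 996.8571.
Pooling payoff: 0.74 × 1090 + 0.26 × 764 = 1005.24.
Difference: 996.8571 − 1005.24 = -8.3829, i.e. -8.38 to two decimal places.
The strong type would prefer the pooling outcome.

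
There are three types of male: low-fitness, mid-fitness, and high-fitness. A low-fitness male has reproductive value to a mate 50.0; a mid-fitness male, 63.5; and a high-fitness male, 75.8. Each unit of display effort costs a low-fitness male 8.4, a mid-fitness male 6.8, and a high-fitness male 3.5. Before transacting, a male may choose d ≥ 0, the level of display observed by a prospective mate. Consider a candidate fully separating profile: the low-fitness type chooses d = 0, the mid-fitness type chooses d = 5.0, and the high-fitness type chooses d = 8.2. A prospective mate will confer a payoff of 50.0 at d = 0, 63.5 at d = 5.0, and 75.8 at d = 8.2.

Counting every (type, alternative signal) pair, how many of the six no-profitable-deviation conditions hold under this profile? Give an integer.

4

Mid-fitness (own payoff 63.5 − 6.8×5.0 = 29.5): to d=0 gives 50.0 → profitable ✗; to d=8.2 gives 75.8 − 6.8×8.2 = 20.04 → no gain ✓.
Low-fitness (own payoff 50.0): to d=5.0 gives 63.5 − 8.4×5.0 = 21.5 → no gain ✓; to d=8.2 gives 75.8 − 8.4×8.2 = 6.92 → no gain ✓.
High-fitness (own payoff 75.8 − 3.5×8.2 = 47.1): to d=0 gives 50.0 → profitable ✗; to d=5.0 gives 63.5 − 3.5×5.0 = 46 → no gain ✓.
4 of the 6 constraints hold; not an equilibrium.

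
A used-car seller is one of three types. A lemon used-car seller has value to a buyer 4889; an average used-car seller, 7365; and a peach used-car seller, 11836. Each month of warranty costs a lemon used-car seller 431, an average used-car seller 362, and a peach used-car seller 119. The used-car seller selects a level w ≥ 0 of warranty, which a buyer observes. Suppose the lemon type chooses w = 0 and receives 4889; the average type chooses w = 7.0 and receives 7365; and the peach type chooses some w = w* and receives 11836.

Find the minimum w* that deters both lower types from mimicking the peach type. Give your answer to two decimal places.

19.35

Average type (on-path payoff 7365 − 362×7.0 = 4831) won't mimic when 4831 ≥ 11836 − 362·w*, i.e. w* ≥ 19.35.
Lemon type (on-path payoff 4889) won't mimic when 4889 ≥ 11836 − 431·w*, i.e. w* ≥ 16.12.
Both must hold, so w* = max(16.12, 19.35) = 19.35. The average type's constraint binds.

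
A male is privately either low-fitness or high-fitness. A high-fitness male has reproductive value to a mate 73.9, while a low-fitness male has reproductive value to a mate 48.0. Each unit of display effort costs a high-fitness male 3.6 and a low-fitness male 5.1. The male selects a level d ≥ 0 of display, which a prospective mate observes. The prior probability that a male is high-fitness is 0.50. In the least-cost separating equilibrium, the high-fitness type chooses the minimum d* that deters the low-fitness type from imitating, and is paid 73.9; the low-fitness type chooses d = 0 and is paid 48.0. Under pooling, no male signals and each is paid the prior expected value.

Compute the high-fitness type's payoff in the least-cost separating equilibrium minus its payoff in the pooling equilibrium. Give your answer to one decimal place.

Least-cost separating signal: d* solves 48.0 = 73.9 − 5.1·d*, so d* = (73.9 − 48.0)/5.1 ≈ 5.0784.
High-fitness type's separating payoff: 73.9 − 3.6 × d* = 73.9 − 3.6 × (73.9 − 48.0)/5.1 = 73.9 − 93.24/5.1 ≈ 55.618.
Pooling payoff: 0.50 × 73.9 + 0.50 × 48.0 = 60.95.
Difference: 55.618 − 60.95 = -5.332, i.e. -5.3 to one decimal place.
The high-fitness type would prefer the pooling outcome.

-5.3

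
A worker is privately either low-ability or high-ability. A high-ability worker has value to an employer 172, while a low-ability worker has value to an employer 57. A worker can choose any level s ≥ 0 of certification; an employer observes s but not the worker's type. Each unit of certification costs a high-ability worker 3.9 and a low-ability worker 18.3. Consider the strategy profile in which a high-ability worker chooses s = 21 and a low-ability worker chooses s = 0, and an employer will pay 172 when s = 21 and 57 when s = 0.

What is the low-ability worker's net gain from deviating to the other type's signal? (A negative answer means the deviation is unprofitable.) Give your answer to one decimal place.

Playing s = 0 the low-ability worker receives 57.
Deviating to s = 21 brings payment 172 at cost 18.3 × 21 = 384.3, netting -212.3.
Gain from deviating: -212.3 − 57 = -269.3.
The gain is negative, so the low-ability type's incentive-compatibility constraint is satisfied.

-269.3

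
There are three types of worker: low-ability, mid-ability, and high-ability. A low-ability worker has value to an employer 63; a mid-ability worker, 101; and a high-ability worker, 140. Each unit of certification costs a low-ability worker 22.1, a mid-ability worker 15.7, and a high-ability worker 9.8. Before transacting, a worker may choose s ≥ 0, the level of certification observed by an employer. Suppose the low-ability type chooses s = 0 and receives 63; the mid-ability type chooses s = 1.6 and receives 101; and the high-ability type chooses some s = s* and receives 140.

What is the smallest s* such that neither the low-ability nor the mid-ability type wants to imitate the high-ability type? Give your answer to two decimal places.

4.08

Mid-ability type (on-path payoff 101 − 15.7×1.6 = 75.88) won't mimic when 75.88 ≥ 140 − 15.7·s*, i.e. s* ≥ 4.08.
Low-ability type (on-path payoff 63) won't mimic when 63 ≥ 140 − 22.1·s*, i.e. s* ≥ 3.48.
Both must hold, so s* = max(3.48, 4.08) = 4.08. The mid-ability type's constraint binds.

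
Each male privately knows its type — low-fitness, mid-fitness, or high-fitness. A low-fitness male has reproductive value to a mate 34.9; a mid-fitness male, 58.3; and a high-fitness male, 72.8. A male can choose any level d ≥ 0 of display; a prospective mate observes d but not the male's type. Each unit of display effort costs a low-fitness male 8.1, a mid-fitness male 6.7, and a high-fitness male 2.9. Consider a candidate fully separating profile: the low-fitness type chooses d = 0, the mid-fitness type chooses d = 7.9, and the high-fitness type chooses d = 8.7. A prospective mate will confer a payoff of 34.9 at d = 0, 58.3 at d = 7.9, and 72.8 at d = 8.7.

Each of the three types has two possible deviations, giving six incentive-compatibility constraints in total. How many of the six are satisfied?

High-fitness (own payoff 72.8 − 2.9×8.7 = 47.57): to d=0 gives 34.9 → no gain ✓; to d=7.9 gives 58.3 − 2.9×7.9 = 35.39 → no gain ✓.
Mid-fitness (own payoff 58.3 − 6.7×7.9 = 5.37): to d=0 gives 34.9 → profitable ✗; to d=8.7 gives 72.8 − 6.7×8.7 = 14.51 → profitable ✗.
Low-fitness (own payoff 34.9): to d=7.9 gives 58.3 − 8.1×7.9 = -5.69 → no gain ✓; to d=8.7 gives 72.8 − 8.1×8.7 = 2.33 → no gain ✓.
4 of the 6 constraints hold; not an equilibrium.

4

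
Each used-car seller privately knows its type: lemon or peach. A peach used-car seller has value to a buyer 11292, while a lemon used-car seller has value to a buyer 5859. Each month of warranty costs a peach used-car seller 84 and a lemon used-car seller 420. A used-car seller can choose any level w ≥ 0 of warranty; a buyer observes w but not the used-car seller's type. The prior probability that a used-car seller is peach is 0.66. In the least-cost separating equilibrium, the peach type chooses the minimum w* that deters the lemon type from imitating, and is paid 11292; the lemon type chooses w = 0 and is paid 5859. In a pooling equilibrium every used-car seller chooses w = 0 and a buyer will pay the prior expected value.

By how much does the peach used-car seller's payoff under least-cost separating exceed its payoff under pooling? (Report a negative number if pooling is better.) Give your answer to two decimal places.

Least-cost separating signal: w* solves 5859 = 11292 − 420·w*, so w* = (11292 − 5859)/420 ≈ 12.9357.
Peach type's separating payoff: 11292 − 84 × w* = 11292 − 84 × (11292 − 5859)/420 = 11292 − 456372/420 = 10205.4.
Pooling payoff: 0.66 × 11292 + 0.34 × 5859 = 9444.78.
Difference: 10205.4 − 9444.78 = 760.62.
The peach type prefers to separate.

760.62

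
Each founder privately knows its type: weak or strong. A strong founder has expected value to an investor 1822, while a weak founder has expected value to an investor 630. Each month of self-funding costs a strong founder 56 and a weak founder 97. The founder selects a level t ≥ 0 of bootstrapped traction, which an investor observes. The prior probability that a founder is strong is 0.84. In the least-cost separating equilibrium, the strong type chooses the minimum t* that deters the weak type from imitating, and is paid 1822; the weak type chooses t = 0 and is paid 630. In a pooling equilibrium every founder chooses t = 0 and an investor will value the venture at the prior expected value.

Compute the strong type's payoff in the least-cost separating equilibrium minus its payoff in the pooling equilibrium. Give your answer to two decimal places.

Least-cost separating signal: t* solves 630 = 1822 − 97·t*, so t* = (1822 − 630)/97 ≈ 12.2887.
Strong type's separating payoff: 1822 − 56 × t* = 1822 − 56 × (1822 − 630)/97 = 1822 − 66752/97 ≈ 1133.8351.
Pooling payoff: 0.84 × 1822 + 0.16 × 630 = 1631.28.
Difference: 1133.8351 − 1631.28 = -497.4449, i.e. -497.44 to two decimal places.
The strong type would prefer the pooling outcome.

-497.44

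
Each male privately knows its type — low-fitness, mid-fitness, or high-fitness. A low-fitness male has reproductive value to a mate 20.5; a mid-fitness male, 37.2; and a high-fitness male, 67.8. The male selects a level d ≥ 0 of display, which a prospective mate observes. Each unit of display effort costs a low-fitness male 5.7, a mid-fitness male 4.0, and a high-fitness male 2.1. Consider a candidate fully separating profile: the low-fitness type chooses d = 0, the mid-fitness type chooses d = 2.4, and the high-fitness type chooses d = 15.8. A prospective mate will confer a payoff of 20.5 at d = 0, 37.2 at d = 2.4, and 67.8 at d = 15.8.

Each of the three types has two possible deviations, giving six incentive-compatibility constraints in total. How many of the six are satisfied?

5

High-fitness (own payoff 67.8 − 2.1×15.8 = 34.62): to d=0 gives 20.5 → no gain ✓; to d=2.4 gives 37.2 − 2.1×2.4 = 32.16 → no gain ✓.
Low-fitness (own payoff 20.5): to d=2.4 gives 37.2 − 5.7×2.4 = 23.52 → profitable ✗; to d=15.8 gives 67.8 − 5.7×15.8 = -22.26 → no gain ✓.
Mid-fitness (own payoff 37.2 − 4.0×2.4 = 27.6): to d=0 gives 20.5 → no gain ✓; to d=15.8 gives 67.8 − 4.0×15.8 = 4.6 → no gain ✓.
5 of the 6 constraints hold; not an equilibrium.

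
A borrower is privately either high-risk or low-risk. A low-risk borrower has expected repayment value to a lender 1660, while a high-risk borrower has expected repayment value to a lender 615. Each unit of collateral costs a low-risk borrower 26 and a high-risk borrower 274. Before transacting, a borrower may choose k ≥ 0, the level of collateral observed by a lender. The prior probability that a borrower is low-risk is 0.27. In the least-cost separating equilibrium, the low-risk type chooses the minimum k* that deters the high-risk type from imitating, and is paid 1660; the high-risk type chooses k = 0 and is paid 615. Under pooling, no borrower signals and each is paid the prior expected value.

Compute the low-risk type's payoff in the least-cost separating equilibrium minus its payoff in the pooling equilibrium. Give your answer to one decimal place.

663.7

Least-cost separating signal: k* solves 615 = 1660 − 274·k*, so k* = (1660 − 615)/274 ≈ 3.8139.
Low-risk type's separating payoff: 1660 − 26 × k* = 1660 − 26 × (1660 − 615)/274 = 1660 − 27170/274 ≈ 1560.839.
Pooling payoff: 0.27 × 1660 + 0.73 × 615 = 897.15.
Difference: 1560.839 − 897.15 = 663.689, i.e. 663.7 to one decimal place.
The low-risk type prefers to separate.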